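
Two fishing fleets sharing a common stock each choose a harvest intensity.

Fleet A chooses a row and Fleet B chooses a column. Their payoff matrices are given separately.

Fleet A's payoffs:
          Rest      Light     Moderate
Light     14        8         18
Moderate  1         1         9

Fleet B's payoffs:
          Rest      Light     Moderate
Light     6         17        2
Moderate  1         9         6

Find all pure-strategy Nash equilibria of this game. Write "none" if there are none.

Fleet A against Rest: payoffs 14, 1 → best response Light.
Fleet A against Light: payoffs 8, 1 → best response Light.
Fleet A against Moderate: payoffs 18, 9 → best response Light.
Fleet B against Light: payoffs 6, 17, 2 → best response Light.
Fleet B against Moderate: payoffs 1, 9, 6 → best response Light.
Mutual best responses: (Light, Light).

The unique pure-strategy Nash equilibrium is (Light, Light).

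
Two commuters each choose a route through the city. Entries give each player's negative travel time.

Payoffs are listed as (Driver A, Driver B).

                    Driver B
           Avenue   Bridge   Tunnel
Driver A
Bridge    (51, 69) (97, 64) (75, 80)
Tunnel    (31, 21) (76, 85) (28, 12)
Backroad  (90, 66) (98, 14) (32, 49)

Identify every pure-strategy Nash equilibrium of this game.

(Bridge, Avenue): Driver A can switch to Backroad (51 → 90). Not NE.
(Bridge, Bridge): Driver A can switch to Backroad (97 → 98). Not NE.
(Bridge, Tunnel): Driver A gets 75, best alternative 32; Driver B gets 80, best alternative 69. No profitable deviation — NE.
(Tunnel, Avenue): Driver A can switch to Bridge (31 → 51). Not NE.
(Tunnel, Bridge): Driver A can switch to Bridge (76 → 97). Not NE.
(Tunnel, Tunnel): Driver A can switch to Bridge (28 → 75). Not NE.
(Backroad, Avenue): Driver A gets 90, best alternative 51; Driver B gets 66, best alternative 49. No profitable deviation — NE.
(Backroad, Bridge): Driver B can switch to Avenue (14 → 66). Not NE.
(The remaining 1 profile has a profitable deviation by the same check.)

Pure-strategy Nash equilibria: (Bridge, Tunnel) and (Backroad, Avenue)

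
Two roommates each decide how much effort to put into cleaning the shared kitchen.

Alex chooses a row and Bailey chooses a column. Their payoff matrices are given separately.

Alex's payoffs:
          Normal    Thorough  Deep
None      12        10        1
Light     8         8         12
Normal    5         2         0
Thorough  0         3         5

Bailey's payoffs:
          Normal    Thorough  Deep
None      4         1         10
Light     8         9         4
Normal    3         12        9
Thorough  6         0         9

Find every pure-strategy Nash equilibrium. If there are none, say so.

(None, Normal): Bailey can switch to Deep (4 → 10). Not NE.
(None, Thorough): Bailey can switch to Normal (1 → 4). Not NE.
(None, Deep): Alex can switch to Light (1 → 12). Not NE.
(Light, Normal): Alex can switch to None (8 → 12). Not NE.
(Light, Thorough): Alex can switch to None (8 → 10). Not NE.
(Light, Deep): Bailey can switch to Normal (4 → 8). Not NE.
(Normal, Normal): Alex can switch to None (5 → 12). Not NE.
(Normal, Thorough): Alex can switch to None (2 → 10). Not NE.
(The remaining 4 profiles each have a profitable deviation by the same check.)

This game has no pure Nash equilibrium.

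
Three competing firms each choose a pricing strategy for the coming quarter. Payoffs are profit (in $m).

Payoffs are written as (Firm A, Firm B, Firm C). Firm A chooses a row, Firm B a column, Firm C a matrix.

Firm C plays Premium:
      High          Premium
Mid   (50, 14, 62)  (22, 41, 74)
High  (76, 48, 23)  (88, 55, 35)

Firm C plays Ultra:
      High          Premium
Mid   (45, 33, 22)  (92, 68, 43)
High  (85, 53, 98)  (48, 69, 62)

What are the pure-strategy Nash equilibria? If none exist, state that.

(Mid, High, Premium): Firm A can switch to High (50 → 76). Not NE.
(Mid, High, Ultra): Firm A can switch to High (45 → 85). Not NE.
(Mid, Premium, Premium): Firm A can switch to High (22 → 88). Not NE.
(Mid, Premium, Ultra): Firm C can switch to Premium (43 → 74). Not NE.
(High, High, Premium): Firm B can switch to Premium (48 → 55). Not NE.
(High, High, Ultra): Firm B can switch to Premium (53 → 69). Not NE.
(High, Premium, Premium): Firm C can switch to Ultra (35 → 62). Not NE.
(High, Premium, Ultra): Firm A can switch to Mid (48 → 92). Not NE.

This game has no pure Nash equilibrium.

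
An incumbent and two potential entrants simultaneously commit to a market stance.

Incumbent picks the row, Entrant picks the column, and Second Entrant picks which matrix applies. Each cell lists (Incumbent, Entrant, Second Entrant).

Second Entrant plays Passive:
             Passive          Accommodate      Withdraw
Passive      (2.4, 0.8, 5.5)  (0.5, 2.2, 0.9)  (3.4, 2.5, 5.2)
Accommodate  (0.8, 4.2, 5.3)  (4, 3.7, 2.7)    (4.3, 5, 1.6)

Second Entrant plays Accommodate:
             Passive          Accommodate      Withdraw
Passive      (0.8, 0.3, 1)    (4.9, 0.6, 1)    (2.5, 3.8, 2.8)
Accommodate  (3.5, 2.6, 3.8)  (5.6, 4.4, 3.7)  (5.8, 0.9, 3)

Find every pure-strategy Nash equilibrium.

For each strategy profile, look for a profitable unilateral deviation.
(Passive, Passive, Passive): Entrant can switch to Accommodate (0.8 → 2.2). Not NE.
(Passive, Passive, Accommodate): Incumbent can switch to Accommodate (0.8 → 3.5). Not NE.
(Passive, Accommodate, Passive): Incumbent can switch to Accommodate (0.5 → 4). Not NE.
(Passive, Accommodate, Accommodate): Incumbent can switch to Accommodate (4.9 → 5.6). Not NE.
(Passive, Withdraw, Passive): Incumbent can switch to Accommodate (3.4 → 4.3). Not NE.
(Passive, Withdraw, Accommodate): Incumbent can switch to Accommodate (2.5 → 5.8). Not NE.
(Accommodate, Accommodate, Accommodate): Incumbent gets 5.6, best alternative 4.9; Entrant gets 4.4, best alternative 2.6; Second Entrant gets 3.7, best alternative 2.7. No profitable deviation — NE.
(The remaining 5 profiles each have a profitable deviation by the same check.)

The unique pure-strategy Nash equilibrium is (Accommodate, Accommodate, Accommodate).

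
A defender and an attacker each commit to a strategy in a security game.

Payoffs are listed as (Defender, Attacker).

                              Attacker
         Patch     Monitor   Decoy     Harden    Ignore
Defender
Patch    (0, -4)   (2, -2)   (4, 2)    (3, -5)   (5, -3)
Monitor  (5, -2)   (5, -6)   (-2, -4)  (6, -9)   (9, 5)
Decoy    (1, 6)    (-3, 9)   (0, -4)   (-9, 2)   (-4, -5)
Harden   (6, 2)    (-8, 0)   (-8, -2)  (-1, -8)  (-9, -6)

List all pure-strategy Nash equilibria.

The pure Nash equilibria are (Patch, Decoy), (Monitor, Ignore), (Harden, Patch).

Mark each player's best response to every combination of opponents' strategies; a profile where every player is best-responding is a pure Nash equilibrium.
Defender against Patch: payoffs 0, 5, 1, 6 → best response Harden.
Defender against Monitor: payoffs 2, 5, -3, -8 → best response Monitor.
Defender against Decoy: payoffs 4, -2, 0, -8 → best response Patch.
Defender against Harden: payoffs 3, 6, -9, -1 → best response Monitor.
Defender against Ignore: payoffs 5, 9, -4, -9 → best response Monitor.
Attacker against Patch: payoffs -4, -2, 2, -5, -3 → best response Decoy.
Attacker against Monitor: payoffs -2, -6, -4, -9, 5 → best response Ignore.
Attacker against Decoy: payoffs 6, 9, -4, 2, -5 → best response Monitor.
Attacker against Harden: payoffs 2, 0, -2, -8, -6 → best response Patch.
Mutual best responses: (Patch, Decoy); (Monitor, Ignore); (Harden, Patch).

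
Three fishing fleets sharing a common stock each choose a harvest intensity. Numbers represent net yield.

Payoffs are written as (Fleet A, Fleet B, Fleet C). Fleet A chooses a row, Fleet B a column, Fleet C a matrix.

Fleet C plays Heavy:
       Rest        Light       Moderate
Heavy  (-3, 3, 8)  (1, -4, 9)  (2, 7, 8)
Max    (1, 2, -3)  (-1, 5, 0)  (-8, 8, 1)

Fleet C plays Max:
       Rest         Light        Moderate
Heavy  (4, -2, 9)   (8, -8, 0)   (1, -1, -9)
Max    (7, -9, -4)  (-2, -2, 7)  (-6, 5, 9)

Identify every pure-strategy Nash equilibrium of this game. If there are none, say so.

(Heavy, Rest, Heavy): Fleet A can switch to Max (-3 → 1). Not NE.
(Heavy, Rest, Max): Fleet A can switch to Max (4 → 7). Not NE.
(Heavy, Light, Heavy): Fleet B can switch to Rest (-4 → 3). Not NE.
(Heavy, Light, Max): Fleet B can switch to Rest (-8 → -2). Not NE.
(Heavy, Moderate, Heavy): Fleet A gets 2, best alternative -8; Fleet B gets 7, best alternative 3; Fleet C gets 8, best alternative -9. No profitable deviation — NE.
(Heavy, Moderate, Max): Fleet C can switch to Heavy (-9 → 8). Not NE.
(Max, Rest, Heavy): Fleet B can switch to Light (2 → 5). Not NE.
(Max, Rest, Max): Fleet B can switch to Light (-9 → -2). Not NE.
(Max, Light, Heavy): Fleet A can switch to Heavy (-1 → 1). Not NE.
(Max, Light, Max): Fleet A can switch to Heavy (-2 → 8). Not NE.
(Max, Moderate, Heavy): Fleet A can switch to Heavy (-8 → 2). Not NE.
(Max, Moderate, Max): Fleet A can switch to Heavy (-6 → 1). Not NE.

The unique pure-strategy Nash equilibrium is (Heavy, Moderate, Heavy).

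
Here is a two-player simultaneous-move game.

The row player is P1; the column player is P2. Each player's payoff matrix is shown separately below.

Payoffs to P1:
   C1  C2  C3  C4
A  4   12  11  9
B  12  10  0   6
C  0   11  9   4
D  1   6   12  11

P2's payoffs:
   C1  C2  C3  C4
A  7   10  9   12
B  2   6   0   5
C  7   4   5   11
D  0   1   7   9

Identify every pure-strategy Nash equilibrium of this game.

(D, C4)

For each player, find the best response to each opponent profile; mutual best responses are the pure NE.
P1 against C1: payoffs 4, 12, 0, 1 → best response B.
P1 against C2: payoffs 12, 10, 11, 6 → best response A.
P1 against C3: payoffs 11, 0, 9, 12 → best response D.
P1 against C4: payoffs 9, 6, 4, 11 → best response D.
P2 against A: payoffs 7, 10, 9, 12 → best response C4.
P2 against B: payoffs 2, 6, 0, 5 → best response C2.
P2 against C: payoffs 7, 4, 5, 11 → best response C4.
P2 against D: payoffs 0, 1, 7, 9 → best response C4.
Mutual best responses: (D, C4).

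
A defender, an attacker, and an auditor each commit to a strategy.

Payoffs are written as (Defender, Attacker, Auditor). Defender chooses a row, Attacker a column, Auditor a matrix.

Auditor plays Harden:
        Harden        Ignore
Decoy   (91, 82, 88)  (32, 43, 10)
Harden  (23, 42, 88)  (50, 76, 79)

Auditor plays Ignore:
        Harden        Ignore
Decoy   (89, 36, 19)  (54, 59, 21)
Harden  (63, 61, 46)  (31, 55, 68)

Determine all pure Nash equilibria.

Defender against (Harden, Harden): payoffs 91, 23 → best response Decoy.
Defender against (Harden, Ignore): payoffs 89, 63 → best response Decoy.
Defender against (Ignore, Harden): payoffs 32, 50 → best response Harden.
Defender against (Ignore, Ignore): payoffs 54, 31 → best response Decoy.
Attacker against (Decoy, Harden): payoffs 82, 43 → best response Harden.
Attacker against (Decoy, Ignore): payoffs 36, 59 → best response Ignore.
Attacker against (Harden, Harden): payoffs 42, 76 → best response Ignore.
Attacker against (Harden, Ignore): payoffs 61, 55 → best response Harden.
Auditor against (Decoy, Harden): payoffs 88, 19 → best response Harden.
Auditor against (Decoy, Ignore): payoffs 10, 21 → best response Ignore.
Auditor against (Harden, Harden): payoffs 88, 46 → best response Harden.
Auditor against (Harden, Ignore): payoffs 79, 68 → best response Harden.
Mutual best responses: (Decoy, Harden, Harden); (Decoy, Ignore, Ignore); (Harden, Ignore, Harden).

(Decoy, Harden, Harden); (Decoy, Ignore, Ignore); (Harden, Ignore, Harden)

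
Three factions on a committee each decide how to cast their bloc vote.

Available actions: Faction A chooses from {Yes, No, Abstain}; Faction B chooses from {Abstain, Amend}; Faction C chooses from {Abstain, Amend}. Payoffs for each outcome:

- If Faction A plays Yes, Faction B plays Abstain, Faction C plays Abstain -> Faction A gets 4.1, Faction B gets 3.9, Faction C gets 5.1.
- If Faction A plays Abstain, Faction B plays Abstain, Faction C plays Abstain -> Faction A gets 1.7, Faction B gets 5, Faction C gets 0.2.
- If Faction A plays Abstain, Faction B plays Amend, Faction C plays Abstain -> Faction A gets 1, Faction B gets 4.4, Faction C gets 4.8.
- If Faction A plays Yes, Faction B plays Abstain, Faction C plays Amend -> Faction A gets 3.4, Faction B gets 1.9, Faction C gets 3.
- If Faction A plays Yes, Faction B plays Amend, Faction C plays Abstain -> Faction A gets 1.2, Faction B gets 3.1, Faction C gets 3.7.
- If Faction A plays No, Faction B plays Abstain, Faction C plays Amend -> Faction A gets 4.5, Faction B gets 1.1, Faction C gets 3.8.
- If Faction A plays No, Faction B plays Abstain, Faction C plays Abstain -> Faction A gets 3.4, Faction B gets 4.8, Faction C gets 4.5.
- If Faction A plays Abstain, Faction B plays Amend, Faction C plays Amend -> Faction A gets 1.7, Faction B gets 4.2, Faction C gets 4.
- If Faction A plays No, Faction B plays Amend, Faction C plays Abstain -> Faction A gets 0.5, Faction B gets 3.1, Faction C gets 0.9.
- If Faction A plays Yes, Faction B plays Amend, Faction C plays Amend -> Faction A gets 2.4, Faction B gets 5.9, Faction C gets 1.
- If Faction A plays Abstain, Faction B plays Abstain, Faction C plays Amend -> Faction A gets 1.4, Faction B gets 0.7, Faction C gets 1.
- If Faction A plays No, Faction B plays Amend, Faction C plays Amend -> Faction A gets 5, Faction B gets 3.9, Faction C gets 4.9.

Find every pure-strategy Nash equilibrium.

(Yes, Abstain, Abstain); (No, Amend, Amend)

(Yes, Abstain, Abstain): Faction A gets 4.1, best alternative 3.4; Faction B gets 3.9, best alternative 3.1; Faction C gets 5.1, best alternative 3. No profitable deviation — NE.
(Yes, Abstain, Amend): Faction A can switch to No (3.4 → 4.5). Not NE.
(Yes, Amend, Abstain): Faction B can switch to Abstain (3.1 → 3.9). Not NE.
(Yes, Amend, Amend): Faction A can switch to No (2.4 → 5). Not NE.
(No, Abstain, Abstain): Faction A can switch to Yes (3.4 → 4.1). Not NE.
(No, Abstain, Amend): Faction B can switch to Amend (1.1 → 3.9). Not NE.
(No, Amend, Abstain): Faction A can switch to Yes (0.5 → 1.2). Not NE.
(No, Amend, Amend): Faction A gets 5, best alternative 2.4; Faction B gets 3.9, best alternative 1.1; Faction C gets 4.9, best alternative 0.9. No profitable deviation — NE.
(The remaining 4 profiles each have a profitable deviation by the same check.)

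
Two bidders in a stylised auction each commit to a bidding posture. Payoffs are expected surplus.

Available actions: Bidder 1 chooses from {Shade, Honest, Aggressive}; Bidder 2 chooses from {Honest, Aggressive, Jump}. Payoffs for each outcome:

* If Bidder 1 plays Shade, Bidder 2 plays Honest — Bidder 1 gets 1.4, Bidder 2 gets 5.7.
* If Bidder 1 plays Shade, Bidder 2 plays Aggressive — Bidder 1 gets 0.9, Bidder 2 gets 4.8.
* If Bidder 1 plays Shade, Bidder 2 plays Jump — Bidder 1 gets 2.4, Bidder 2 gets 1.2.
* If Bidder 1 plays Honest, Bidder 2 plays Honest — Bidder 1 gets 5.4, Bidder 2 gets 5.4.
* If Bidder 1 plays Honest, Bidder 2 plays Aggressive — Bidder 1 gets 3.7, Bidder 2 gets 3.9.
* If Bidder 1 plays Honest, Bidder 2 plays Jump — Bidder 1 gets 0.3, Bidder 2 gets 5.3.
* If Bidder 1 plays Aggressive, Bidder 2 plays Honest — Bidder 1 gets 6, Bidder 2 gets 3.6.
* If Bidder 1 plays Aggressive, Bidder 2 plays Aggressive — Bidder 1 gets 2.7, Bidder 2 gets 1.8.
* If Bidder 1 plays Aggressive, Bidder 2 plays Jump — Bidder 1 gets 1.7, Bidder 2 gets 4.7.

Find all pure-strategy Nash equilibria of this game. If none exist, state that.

Bidder 1 against Honest: payoffs 1.4, 5.4, 6 → best response Aggressive.
Bidder 1 against Aggressive: payoffs 0.9, 3.7, 2.7 → best response Honest.
Bidder 1 against Jump: payoffs 2.4, 0.3, 1.7 → best response Shade.
Bidder 2 against Shade: payoffs 5.7, 4.8, 1.2 → best response Honest.
Bidder 2 against Honest: payoffs 5.4, 3.9, 5.3 → best response Honest.
Bidder 2 against Aggressive: payoffs 3.6, 1.8, 4.7 → best response Jump.
No profile is a mutual best response for all players.

There is no pure-strategy Nash equilibrium.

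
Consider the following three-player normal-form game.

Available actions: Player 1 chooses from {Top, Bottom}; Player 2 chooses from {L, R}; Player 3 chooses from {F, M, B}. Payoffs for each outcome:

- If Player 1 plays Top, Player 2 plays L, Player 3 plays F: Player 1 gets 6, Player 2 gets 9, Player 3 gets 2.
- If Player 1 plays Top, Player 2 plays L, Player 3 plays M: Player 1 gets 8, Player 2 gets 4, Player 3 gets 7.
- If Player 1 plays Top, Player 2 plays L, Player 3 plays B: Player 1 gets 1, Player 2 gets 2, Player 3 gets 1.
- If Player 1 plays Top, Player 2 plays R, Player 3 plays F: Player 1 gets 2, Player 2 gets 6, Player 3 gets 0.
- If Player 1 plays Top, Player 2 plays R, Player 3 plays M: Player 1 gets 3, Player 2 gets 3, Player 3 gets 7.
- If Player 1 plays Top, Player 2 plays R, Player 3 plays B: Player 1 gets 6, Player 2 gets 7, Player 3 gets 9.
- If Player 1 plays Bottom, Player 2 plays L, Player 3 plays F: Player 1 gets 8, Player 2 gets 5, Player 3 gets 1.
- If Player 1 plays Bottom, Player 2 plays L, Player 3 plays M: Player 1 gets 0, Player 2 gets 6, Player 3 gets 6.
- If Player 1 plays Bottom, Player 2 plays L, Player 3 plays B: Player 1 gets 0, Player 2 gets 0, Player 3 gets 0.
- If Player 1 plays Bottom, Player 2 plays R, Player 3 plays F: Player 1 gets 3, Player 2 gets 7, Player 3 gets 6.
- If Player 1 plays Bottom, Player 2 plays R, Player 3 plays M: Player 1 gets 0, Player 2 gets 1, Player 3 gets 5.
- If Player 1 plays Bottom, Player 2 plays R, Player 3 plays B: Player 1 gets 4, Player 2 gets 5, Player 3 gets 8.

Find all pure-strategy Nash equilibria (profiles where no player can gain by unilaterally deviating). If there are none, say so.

Check each profile: it is a Nash equilibrium iff no player can strictly gain by switching unilaterally.
(Top, L, F): Player 1 can switch to Bottom (6 → 8). Not NE.
(Top, L, M): Player 1 gets 8, best alternative 0; Player 2 gets 4, best alternative 3; Player 3 gets 7, best alternative 2. No profitable deviation — NE.
(Top, L, B): Player 2 can switch to R (2 → 7). Not NE.
(Top, R, F): Player 1 can switch to Bottom (2 → 3). Not NE.
(Top, R, M): Player 2 can switch to L (3 → 4). Not NE.
(Top, R, B): Player 1 gets 6, best alternative 4; Player 2 gets 7, best alternative 2; Player 3 gets 9, best alternative 7. No profitable deviation — NE.
(Bottom, L, F): Player 2 can switch to R (5 → 7). Not NE.
(Bottom, L, M): Player 1 can switch to Top (0 → 8). Not NE.
(Bottom, L, B): Player 1 can switch to Top (0 → 1). Not NE.
(Bottom, R, F): Player 3 can switch to B (6 → 8). Not NE.
(The remaining 2 profiles each have a profitable deviation by the same check.)

(Top, L, M); (Top, R, B)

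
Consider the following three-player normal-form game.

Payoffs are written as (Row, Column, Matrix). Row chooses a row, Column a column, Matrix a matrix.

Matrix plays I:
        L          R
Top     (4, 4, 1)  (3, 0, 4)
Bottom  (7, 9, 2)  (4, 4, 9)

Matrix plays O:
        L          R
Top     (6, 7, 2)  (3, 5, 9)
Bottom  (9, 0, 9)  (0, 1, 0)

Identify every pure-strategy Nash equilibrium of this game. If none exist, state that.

There is no pure-strategy Nash equilibrium.

Check each profile: it is a Nash equilibrium iff no player can strictly gain by switching unilaterally.
(Top, L, I): Row can switch to Bottom (4 → 7). Not NE.
(Top, L, O): Row can switch to Bottom (6 → 9). Not NE.
(Top, R, I): Row can switch to Bottom (3 → 4). Not NE.
(Top, R, O): Column can switch to L (5 → 7). Not NE.
(Bottom, L, I): Matrix can switch to O (2 → 9). Not NE.
(Bottom, L, O): Column can switch to R (0 → 1). Not NE.
(Bottom, R, I): Column can switch to L (4 → 9). Not NE.
(Bottom, R, O): Row can switch to Top (0 → 3). Not NE.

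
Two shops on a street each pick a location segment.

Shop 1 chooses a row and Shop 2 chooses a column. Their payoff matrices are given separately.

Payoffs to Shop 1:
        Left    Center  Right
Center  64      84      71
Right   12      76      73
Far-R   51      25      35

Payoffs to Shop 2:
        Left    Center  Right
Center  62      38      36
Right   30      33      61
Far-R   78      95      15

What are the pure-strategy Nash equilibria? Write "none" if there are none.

For each player, find the best response to each opponent profile; mutual best responses are the pure NE.
Shop 1 against Left: payoffs 64, 12, 51 → best response Center.
Shop 1 against Center: payoffs 84, 76, 25 → best response Center.
Shop 1 against Right: payoffs 71, 73, 35 → best response Right.
Shop 2 against Center: payoffs 62, 38, 36 → best response Left.
Shop 2 against Right: payoffs 30, 33, 61 → best response Right.
Shop 2 against Far-R: payoffs 78, 95, 15 → best response Center.
Mutual best responses: (Center, Left); (Right, Right).

(Center, Left); (Right, Right)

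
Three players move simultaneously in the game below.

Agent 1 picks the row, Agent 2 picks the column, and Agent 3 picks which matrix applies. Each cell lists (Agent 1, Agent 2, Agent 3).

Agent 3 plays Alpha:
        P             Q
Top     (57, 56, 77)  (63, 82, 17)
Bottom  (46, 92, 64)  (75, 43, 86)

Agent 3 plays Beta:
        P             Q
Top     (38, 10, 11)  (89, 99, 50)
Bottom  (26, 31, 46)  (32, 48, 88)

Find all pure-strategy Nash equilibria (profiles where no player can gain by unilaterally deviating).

(Top, Q, Beta)

Check each profile: it is a Nash equilibrium iff no player can strictly gain by switching unilaterally.
(Top, P, Alpha): Agent 2 can switch to Q (56 → 82). Not NE.
(Top, P, Beta): Agent 2 can switch to Q (10 → 99). Not NE.
(Top, Q, Alpha): Agent 1 can switch to Bottom (63 → 75). Not NE.
(Top, Q, Beta): Agent 1 gets 89, best alternative 32; Agent 2 gets 99, best alternative 10; Agent 3 gets 50, best alternative 17. No profitable deviation — NE.
(Bottom, P, Alpha): Agent 1 can switch to Top (46 → 57). Not NE.
(Bottom, P, Beta): Agent 1 can switch to Top (26 → 38). Not NE.
(Bottom, Q, Alpha): Agent 2 can switch to P (43 → 92). Not NE.
(Bottom, Q, Beta): Agent 1 can switch to Top (32 → 89). Not NE.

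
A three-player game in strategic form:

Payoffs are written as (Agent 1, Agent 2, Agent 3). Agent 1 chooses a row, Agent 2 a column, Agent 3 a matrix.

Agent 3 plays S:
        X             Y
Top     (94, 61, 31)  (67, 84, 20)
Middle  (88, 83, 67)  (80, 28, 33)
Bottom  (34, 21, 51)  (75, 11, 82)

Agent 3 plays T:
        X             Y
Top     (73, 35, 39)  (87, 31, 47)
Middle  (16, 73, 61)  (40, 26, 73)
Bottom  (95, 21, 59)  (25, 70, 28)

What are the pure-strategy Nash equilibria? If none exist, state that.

none

(Top, X, S): Agent 2 can switch to Y (61 → 84). Not NE.
(Top, X, T): Agent 1 can switch to Bottom (73 → 95). Not NE.
(Top, Y, S): Agent 1 can switch to Middle (67 → 80). Not NE.
(Top, Y, T): Agent 2 can switch to X (31 → 35). Not NE.
(Middle, X, S): Agent 1 can switch to Top (88 → 94). Not NE.
(Middle, X, T): Agent 1 can switch to Top (16 → 73). Not NE.
(Middle, Y, S): Agent 2 can switch to X (28 → 83). Not NE.
(Middle, Y, T): Agent 1 can switch to Top (40 → 87). Not NE.
(The remaining 4 profiles each have a profitable deviation by the same check.)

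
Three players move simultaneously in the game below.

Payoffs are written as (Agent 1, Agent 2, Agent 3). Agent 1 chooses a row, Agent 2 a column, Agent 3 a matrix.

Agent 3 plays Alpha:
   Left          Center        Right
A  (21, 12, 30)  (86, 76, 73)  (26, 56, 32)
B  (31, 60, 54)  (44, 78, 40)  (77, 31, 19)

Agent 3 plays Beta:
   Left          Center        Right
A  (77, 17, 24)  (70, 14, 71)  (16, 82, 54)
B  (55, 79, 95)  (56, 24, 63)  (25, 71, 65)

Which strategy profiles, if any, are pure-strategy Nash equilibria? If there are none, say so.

The unique pure-strategy Nash equilibrium is (A, Center, Alpha).

For each player, find the best response to each opponent profile; mutual best responses are the pure NE.
Agent 1 against (Left, Alpha): payoffs 21, 31 → best response B.
Agent 1 against (Left, Beta): payoffs 77, 55 → best response A.
Agent 1 against (Center, Alpha): payoffs 86, 44 → best response A.
Agent 1 against (Center, Beta): payoffs 70, 56 → best response A.
Agent 1 against (Right, Alpha): payoffs 26, 77 → best response B.
Agent 1 against (Right, Beta): payoffs 16, 25 → best response B.
Agent 2 against (A, Alpha): payoffs 12, 76, 56 → best response Center.
Agent 2 against (A, Beta): payoffs 17, 14, 82 → best response Right.
Agent 2 against (B, Alpha): payoffs 60, 78, 31 → best response Center.
Agent 2 against (B, Beta): payoffs 79, 24, 71 → best response Left.
Agent 3 against (A, Left): payoffs 30, 24 → best response Alpha.
Agent 3 against (A, Center): payoffs 73, 71 → best response Alpha.
Agent 3 against (A, Right): payoffs 32, 54 → best response Beta.
Agent 3 against (B, Left): payoffs 54, 95 → best response Beta.
Agent 3 against (B, Center): payoffs 40, 63 → best response Beta.
Agent 3 against (B, Right): payoffs 19, 65 → best response Beta.
Mutual best responses: (A, Center, Alpha).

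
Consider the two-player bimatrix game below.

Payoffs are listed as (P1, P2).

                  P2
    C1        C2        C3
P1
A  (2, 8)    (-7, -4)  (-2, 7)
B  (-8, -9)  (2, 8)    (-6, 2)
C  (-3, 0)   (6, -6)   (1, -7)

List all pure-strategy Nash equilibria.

For each player, find the best response to each opponent profile; mutual best responses are the pure NE.
P1 against C1: payoffs 2, -8, -3 → best response A.
P1 against C2: payoffs -7, 2, 6 → best response C.
P1 against C3: payoffs -2, -6, 1 → best response C.
P2 against A: payoffs 8, -4, 7 → best response C1.
P2 against B: payoffs -9, 8, 2 → best response C2.
P2 against C: payoffs 0, -6, -7 → best response C1.
Mutual best responses: (A, C1).

Pure NE: (A, C1)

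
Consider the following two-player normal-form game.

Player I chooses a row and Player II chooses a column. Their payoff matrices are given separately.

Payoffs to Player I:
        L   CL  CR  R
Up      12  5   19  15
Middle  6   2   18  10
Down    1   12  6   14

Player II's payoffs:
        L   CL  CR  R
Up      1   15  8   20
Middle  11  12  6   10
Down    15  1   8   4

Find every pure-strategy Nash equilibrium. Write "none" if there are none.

(Up, L): Player II can switch to CL (1 → 15). Not NE.
(Up, CL): Player I can switch to Down (5 → 12). Not NE.
(Up, CR): Player II can switch to CL (8 → 15). Not NE.
(Up, R): Player I gets 15, best alternative 14; Player II gets 20, best alternative 15. No profitable deviation — NE.
(Middle, L): Player I can switch to Up (6 → 12). Not NE.
(Middle, CL): Player I can switch to Up (2 → 5). Not NE.
(Middle, CR): Player I can switch to Up (18 → 19). Not NE.
(Middle, R): Player I can switch to Up (10 → 15). Not NE.
(Down, L): Player I can switch to Up (1 → 12). Not NE.
(The remaining 3 profiles each have a profitable deviation by the same check.)

The unique pure-strategy Nash equilibrium is (Up, R).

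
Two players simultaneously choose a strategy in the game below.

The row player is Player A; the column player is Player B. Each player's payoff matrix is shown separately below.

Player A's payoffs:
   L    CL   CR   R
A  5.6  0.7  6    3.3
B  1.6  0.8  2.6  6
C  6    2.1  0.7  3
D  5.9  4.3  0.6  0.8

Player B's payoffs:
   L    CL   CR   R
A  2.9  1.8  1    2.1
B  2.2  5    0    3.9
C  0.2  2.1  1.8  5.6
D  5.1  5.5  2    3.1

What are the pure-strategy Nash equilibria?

(D, CL)

(A, L): Player A can switch to C (5.6 → 6). Not NE.
(A, CL): Player A can switch to B (0.7 → 0.8). Not NE.
(A, CR): Player B can switch to L (1 → 2.9). Not NE.
(A, R): Player A can switch to B (3.3 → 6). Not NE.
(B, L): Player A can switch to A (1.6 → 5.6). Not NE.
(B, CL): Player A can switch to C (0.8 → 2.1). Not NE.
(B, CR): Player A can switch to A (2.6 → 6). Not NE.
(B, R): Player B can switch to CL (3.9 → 5). Not NE.
(C, L): Player B can switch to CL (0.2 → 2.1). Not NE.
(C, CL): Player A can switch to D (2.1 → 4.3). Not NE.
(D, CL): Player A gets 4.3, best alternative 2.1; Player B gets 5.5, best alternative 5.1. No profitable deviation — NE.
(The remaining 5 profiles each have a profitable deviation by the same check.)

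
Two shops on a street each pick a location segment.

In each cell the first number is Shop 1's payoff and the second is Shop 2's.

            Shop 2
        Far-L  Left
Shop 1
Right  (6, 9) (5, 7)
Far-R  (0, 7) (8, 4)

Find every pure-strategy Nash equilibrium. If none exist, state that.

(Right, Far-L): Shop 1 gets 6, best alternative 0; Shop 2 gets 9, best alternative 7. No profitable deviation — NE.
(Right, Left): Shop 1 can switch to Far-R (5 → 8). Not NE.
(Far-R, Far-L): Shop 1 can switch to Right (0 → 6). Not NE.
(Far-R, Left): Shop 2 can switch to Far-L (4 → 7). Not NE.

Pure NE: (Right, Far-L)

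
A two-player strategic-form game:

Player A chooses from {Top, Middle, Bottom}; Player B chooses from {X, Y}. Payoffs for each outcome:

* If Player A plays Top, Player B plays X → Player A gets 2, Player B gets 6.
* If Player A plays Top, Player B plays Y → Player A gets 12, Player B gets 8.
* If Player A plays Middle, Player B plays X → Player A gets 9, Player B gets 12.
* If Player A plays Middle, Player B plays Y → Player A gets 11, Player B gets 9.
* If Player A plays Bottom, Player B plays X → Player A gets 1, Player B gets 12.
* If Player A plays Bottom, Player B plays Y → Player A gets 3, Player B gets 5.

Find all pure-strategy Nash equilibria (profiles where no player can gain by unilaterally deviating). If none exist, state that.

For each strategy profile, look for a profitable unilateral deviation.
(Top, X): Player A can switch to Middle (2 → 9). Not NE.
(Top, Y): Player A gets 12, best alternative 11; Player B gets 8, best alternative 6. No profitable deviation — NE.
(Middle, X): Player A gets 9, best alternative 2; Player B gets 12, best alternative 9. No profitable deviation — NE.
(Middle, Y): Player A can switch to Top (11 → 12). Not NE.
(Bottom, X): Player A can switch to Top (1 → 2). Not NE.
(Bottom, Y): Player A can switch to Top (3 → 12). Not NE.

The pure Nash equilibria are (Top, Y); (Middle, X).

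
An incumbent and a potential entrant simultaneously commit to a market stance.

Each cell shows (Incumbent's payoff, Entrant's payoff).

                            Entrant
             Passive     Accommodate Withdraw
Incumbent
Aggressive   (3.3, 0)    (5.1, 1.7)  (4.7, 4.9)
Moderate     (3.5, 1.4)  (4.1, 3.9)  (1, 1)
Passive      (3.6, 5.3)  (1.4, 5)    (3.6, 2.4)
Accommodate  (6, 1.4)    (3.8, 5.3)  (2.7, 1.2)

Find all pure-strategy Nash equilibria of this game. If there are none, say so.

(Aggressive, Passive): Incumbent can switch to Moderate (3.3 → 3.5). Not NE.
(Aggressive, Accommodate): Entrant can switch to Withdraw (1.7 → 4.9). Not NE.
(Aggressive, Withdraw): Incumbent gets 4.7, best alternative 3.6; Entrant gets 4.9, best alternative 1.7. No profitable deviation — NE.
(Moderate, Passive): Incumbent can switch to Passive (3.5 → 3.6). Not NE.
(Moderate, Accommodate): Incumbent can switch to Aggressive (4.1 → 5.1). Not NE.
(Moderate, Withdraw): Incumbent can switch to Aggressive (1 → 4.7). Not NE.
(Passive, Passive): Incumbent can switch to Accommodate (3.6 → 6). Not NE.
(The remaining 5 profiles each have a profitable deviation by the same check.)

The unique pure-strategy Nash equilibrium is (Aggressive, Withdraw).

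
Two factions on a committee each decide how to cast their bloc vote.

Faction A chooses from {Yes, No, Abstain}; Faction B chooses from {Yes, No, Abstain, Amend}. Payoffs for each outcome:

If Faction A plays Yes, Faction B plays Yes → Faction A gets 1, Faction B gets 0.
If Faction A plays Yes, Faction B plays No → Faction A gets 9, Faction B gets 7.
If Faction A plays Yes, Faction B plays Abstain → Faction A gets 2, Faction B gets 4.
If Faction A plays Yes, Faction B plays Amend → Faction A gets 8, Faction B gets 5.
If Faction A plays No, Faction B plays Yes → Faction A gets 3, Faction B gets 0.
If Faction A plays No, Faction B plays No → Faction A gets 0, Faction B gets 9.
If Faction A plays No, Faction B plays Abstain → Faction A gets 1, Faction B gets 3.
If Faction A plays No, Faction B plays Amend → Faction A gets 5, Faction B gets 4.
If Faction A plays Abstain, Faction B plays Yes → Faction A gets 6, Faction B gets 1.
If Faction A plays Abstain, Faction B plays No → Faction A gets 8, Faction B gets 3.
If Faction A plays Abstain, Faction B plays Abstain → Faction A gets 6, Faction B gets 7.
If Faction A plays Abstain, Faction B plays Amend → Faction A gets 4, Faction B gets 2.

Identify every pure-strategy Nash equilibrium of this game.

Mark each player's best response to every combination of opponents' strategies; a profile where every player is best-responding is a pure Nash equilibrium.
Faction A against Yes: payoffs 1, 3, 6 → best response Abstain.
Faction A against No: payoffs 9, 0, 8 → best response Yes.
Faction A against Abstain: payoffs 2, 1, 6 → best response Abstain.
Faction A against Amend: payoffs 8, 5, 4 → best response Yes.
Faction B against Yes: payoffs 0, 7, 4, 5 → best response No.
Faction B against No: payoffs 0, 9, 3, 4 → best response No.
Faction B against Abstain: payoffs 1, 3, 7, 2 → best response Abstain.
Mutual best responses: (Yes, No); (Abstain, Abstain).

(Yes, No) and (Abstain, Abstain)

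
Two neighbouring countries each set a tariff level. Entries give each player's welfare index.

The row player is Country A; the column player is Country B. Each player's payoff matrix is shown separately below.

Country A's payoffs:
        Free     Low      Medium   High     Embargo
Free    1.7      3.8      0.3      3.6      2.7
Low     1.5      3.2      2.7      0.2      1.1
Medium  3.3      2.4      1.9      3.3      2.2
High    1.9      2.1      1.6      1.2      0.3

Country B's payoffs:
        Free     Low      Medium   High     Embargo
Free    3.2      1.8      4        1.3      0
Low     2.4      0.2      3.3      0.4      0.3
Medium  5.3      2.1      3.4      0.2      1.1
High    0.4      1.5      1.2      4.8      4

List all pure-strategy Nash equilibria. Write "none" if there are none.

Country A against Free: payoffs 1.7, 1.5, 3.3, 1.9 → best response Medium.
Country A against Low: payoffs 3.8, 3.2, 2.4, 2.1 → best response Free.
Country A against Medium: payoffs 0.3, 2.7, 1.9, 1.6 → best response Low.
Country A against High: payoffs 3.6, 0.2, 3.3, 1.2 → best response Free.
Country A against Embargo: payoffs 2.7, 1.1, 2.2, 0.3 → best response Free.
Country B against Free: payoffs 3.2, 1.8, 4, 1.3, 0 → best response Medium.
Country B against Low: payoffs 2.4, 0.2, 3.3, 0.4, 0.3 → best response Medium.
Country B against Medium: payoffs 5.3, 2.1, 3.4, 0.2, 1.1 → best response Free.
Country B against High: payoffs 0.4, 1.5, 1.2, 4.8, 4 → best response High.
Mutual best responses: (Low, Medium); (Medium, Free).

The pure Nash equilibria are (Low, Medium), (Medium, Free).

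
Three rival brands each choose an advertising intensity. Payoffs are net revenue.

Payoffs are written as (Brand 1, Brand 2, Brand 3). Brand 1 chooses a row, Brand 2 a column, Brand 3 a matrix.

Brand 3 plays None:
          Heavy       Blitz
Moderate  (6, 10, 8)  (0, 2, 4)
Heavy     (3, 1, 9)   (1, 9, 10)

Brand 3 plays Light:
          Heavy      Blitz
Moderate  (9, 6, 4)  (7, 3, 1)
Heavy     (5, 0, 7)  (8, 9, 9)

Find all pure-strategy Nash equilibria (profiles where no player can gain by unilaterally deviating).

Pure-strategy Nash equilibria: (Moderate, Heavy, None); (Heavy, Blitz, None)

(Moderate, Heavy, None): Brand 1 gets 6, best alternative 3; Brand 2 gets 10, best alternative 2; Brand 3 gets 8, best alternative 4. No profitable deviation — NE.
(Moderate, Heavy, Light): Brand 3 can switch to None (4 → 8). Not NE.
(Moderate, Blitz, None): Brand 1 can switch to Heavy (0 → 1). Not NE.
(Moderate, Blitz, Light): Brand 1 can switch to Heavy (7 → 8). Not NE.
(Heavy, Heavy, None): Brand 1 can switch to Moderate (3 → 6). Not NE.
(Heavy, Heavy, Light): Brand 1 can switch to Moderate (5 → 9). Not NE.
(Heavy, Blitz, None): Brand 1 gets 1, best alternative 0; Brand 2 gets 9, best alternative 1; Brand 3 gets 10, best alternative 9. No profitable deviation — NE.
(Heavy, Blitz, Light): Brand 3 can switch to None (9 → 10). Not NE.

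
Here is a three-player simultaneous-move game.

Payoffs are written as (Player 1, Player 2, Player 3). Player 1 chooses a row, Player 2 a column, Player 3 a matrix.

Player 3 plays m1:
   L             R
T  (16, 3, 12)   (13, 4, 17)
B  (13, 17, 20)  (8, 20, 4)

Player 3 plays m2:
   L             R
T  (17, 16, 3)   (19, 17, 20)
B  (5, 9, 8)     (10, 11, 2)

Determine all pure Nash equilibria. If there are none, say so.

(T, R, m2)

For each player, find the best response to each opponent profile; mutual best responses are the pure NE.
Player 1 against (L, m1): payoffs 16, 13 → best response T.
Player 1 against (L, m2): payoffs 17, 5 → best response T.
Player 1 against (R, m1): payoffs 13, 8 → best response T.
Player 1 against (R, m2): payoffs 19, 10 → best response T.
Player 2 against (T, m1): payoffs 3, 4 → best response R.
Player 2 against (T, m2): payoffs 16, 17 → best response R.
Player 2 against (B, m1): payoffs 17, 20 → best response R.
Player 2 against (B, m2): payoffs 9, 11 → best response R.
Player 3 against (T, L): payoffs 12, 3 → best response m1.
Player 3 against (T, R): payoffs 17, 20 → best response m2.
Player 3 against (B, L): payoffs 20, 8 → best response m1.
Player 3 against (B, R): payoffs 4, 2 → best response m1.
Mutual best responses: (T, R, m2).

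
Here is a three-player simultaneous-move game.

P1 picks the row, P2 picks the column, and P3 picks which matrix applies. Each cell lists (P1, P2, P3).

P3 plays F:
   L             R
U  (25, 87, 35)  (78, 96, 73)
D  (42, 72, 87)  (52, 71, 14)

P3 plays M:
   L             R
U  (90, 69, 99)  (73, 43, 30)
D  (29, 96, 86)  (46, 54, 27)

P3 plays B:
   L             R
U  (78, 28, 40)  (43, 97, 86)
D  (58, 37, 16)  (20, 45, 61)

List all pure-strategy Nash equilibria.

(U, L, F): P1 can switch to D (25 → 42). Not NE.
(U, L, M): P1 gets 90, best alternative 29; P2 gets 69, best alternative 43; P3 gets 99, best alternative 40. No profitable deviation — NE.
(U, L, B): P2 can switch to R (28 → 97). Not NE.
(U, R, F): P3 can switch to B (73 → 86). Not NE.
(U, R, M): P2 can switch to L (43 → 69). Not NE.
(U, R, B): P1 gets 43, best alternative 20; P2 gets 97, best alternative 28; P3 gets 86, best alternative 73. No profitable deviation — NE.
(D, L, F): P1 gets 42, best alternative 25; P2 gets 72, best alternative 71; P3 gets 87, best alternative 86. No profitable deviation — NE.
(D, L, M): P1 can switch to U (29 → 90). Not NE.
(D, L, B): P1 can switch to U (58 → 78). Not NE.
(D, R, F): P1 can switch to U (52 → 78). Not NE.
(D, R, M): P1 can switch to U (46 → 73). Not NE.
(The remaining 1 profile has a profitable deviation by the same check.)

The pure Nash equilibria are (U, L, M); (U, R, B); (D, L, F).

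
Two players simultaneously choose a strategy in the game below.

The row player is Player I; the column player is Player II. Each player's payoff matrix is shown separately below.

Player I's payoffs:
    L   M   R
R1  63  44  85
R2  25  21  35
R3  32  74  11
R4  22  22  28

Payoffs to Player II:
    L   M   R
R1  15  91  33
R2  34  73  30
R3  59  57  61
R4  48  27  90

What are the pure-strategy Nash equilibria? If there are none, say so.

none

Player I against L: payoffs 63, 25, 32, 22 → best response R1.
Player I against M: payoffs 44, 21, 74, 22 → best response R3.
Player I against R: payoffs 85, 35, 11, 28 → best response R1.
Player II against R1: payoffs 15, 91, 33 → best response M.
Player II against R2: payoffs 34, 73, 30 → best response M.
Player II against R3: payoffs 59, 57, 61 → best response R.
Player II against R4: payoffs 48, 27, 90 → best response R.
No profile is a mutual best response for all players.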